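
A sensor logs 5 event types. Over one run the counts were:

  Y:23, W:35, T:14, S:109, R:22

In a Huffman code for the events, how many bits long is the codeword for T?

Build the tree from the bottom:
T(14) + R(22) → 36
Y(23) + W(35) → 58
36 + 58 → 94
94 + S(109) → 203
The subtree containing T is merged 3 times, so code length = 3.

3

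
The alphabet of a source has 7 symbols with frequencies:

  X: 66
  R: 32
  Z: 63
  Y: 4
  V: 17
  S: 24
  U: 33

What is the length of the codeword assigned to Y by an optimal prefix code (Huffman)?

4

Huffman merges, smallest pair first:
merge Y(4) and V(17): 21
merge 21 and S(24): 45
merge R(32) and U(33): 65
merge 45 and Z(63): 108
merge 65 and X(66): 131
merge 108 and 131: 239
Y sits 4 levels below the root, so its codeword is 4 bits.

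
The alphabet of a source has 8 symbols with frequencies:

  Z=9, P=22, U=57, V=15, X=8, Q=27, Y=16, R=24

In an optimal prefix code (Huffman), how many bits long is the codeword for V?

3

Huffman merges, smallest pair first:
combine X(8), Z(9) → 17
combine V(15), Y(16) → 31
combine 17, P(22) → 39
combine R(24), Q(27) → 51
combine 31, 39 → 70
combine 51, U(57) → 108
combine 70, 108 → 178
V's leaf is at depth 3, giving a 3-bit codeword.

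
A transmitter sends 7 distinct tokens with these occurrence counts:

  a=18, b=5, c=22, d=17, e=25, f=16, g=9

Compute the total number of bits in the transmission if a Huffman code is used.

Merge the two smallest weights repeatedly:
combine b(5), g(9) → 14
combine 14, f(16) → 30
combine d(17), a(18) → 35
combine c(22), e(25) → 47
combine 30, 35 → 65
combine 47, 65 → 112
Total encoded bits = sum of merged weights = 14 + 30 + 35 + 47 + 65 + 112 = 303.

303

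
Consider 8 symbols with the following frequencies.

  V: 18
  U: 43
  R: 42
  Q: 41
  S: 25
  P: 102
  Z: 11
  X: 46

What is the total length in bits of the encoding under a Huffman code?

Merge the two smallest weights repeatedly:
combine Z(11), V(18) → 29
combine S(25), 29 → 54
combine Q(41), R(42) → 83
combine U(43), X(46) → 89
combine 54, 83 → 137
combine 89, P(102) → 191
combine 137, 191 → 328
Total encoded bits = sum of merged weights = 29 + 54 + 83 + 89 + 137 + 191 + 328 = 911.

911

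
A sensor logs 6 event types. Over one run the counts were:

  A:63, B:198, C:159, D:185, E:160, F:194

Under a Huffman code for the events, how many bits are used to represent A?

Repeatedly merge the two smallest:
combine A(63), C(159) → 222
combine E(160), D(185) → 345
combine F(194), B(198) → 392
combine 222, 345 → 567
combine 392, 567 → 959
The subtree containing A is merged 3 times, so code length = 3.

3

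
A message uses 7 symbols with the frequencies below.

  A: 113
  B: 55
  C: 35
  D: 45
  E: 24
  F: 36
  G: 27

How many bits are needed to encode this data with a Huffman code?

888

Build the Huffman tree bottom-up:
combine E(24), G(27) → 51
combine C(35), F(36) → 71
combine D(45), 51 → 96
combine B(55), 71 → 126
combine 96, A(113) → 209
combine 126, 209 → 335
Each symbol's bit-cost is frequency × depth; summing gives 888 bits (equivalently 51 + 71 + 96 + 126 + 209 + 335).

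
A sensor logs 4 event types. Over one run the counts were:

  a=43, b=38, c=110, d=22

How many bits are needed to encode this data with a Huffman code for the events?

376

Build the Huffman tree bottom-up:
combine d(22), b(38) → 60
combine a(43), 60 → 103
combine 103, c(110) → 213
Each symbol's bit-cost is frequency × depth; summing gives 376 bits (equivalently 60 + 103 + 213).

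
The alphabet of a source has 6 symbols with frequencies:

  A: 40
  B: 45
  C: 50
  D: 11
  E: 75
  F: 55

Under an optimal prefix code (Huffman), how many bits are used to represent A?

3

Huffman merges, smallest pair first:
merge D(11) and A(40): 51
merge B(45) and C(50): 95
merge 51 and F(55): 106
merge E(75) and 95: 170
merge 106 and 170: 276
The subtree containing A is merged 3 times, so code length = 3.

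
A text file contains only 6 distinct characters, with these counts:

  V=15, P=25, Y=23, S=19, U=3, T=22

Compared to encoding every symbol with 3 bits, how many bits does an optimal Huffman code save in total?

52

Fixed-length: 3 bits × 107 symbols = 321 bits.
Huffman merges:
merge U(3) and V(15): 18
merge 18 and S(19): 37
merge T(22) and Y(23): 45
merge P(25) and 37: 62
merge 45 and 62: 107
Huffman total = 18 + 37 + 45 + 62 + 107 = 269 bits.
Saving = 321 − 269 = 52 bits.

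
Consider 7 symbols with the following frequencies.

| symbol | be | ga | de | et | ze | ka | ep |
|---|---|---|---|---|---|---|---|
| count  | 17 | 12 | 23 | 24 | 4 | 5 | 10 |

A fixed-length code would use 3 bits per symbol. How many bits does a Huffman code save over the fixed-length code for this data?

Fixed-length: 3 bits × 95 symbols = 285 bits.
Huffman merges:
combine ze(4), ka(5) → 9
combine 9, ep(10) → 19
combine ga(12), be(17) → 29
combine 19, de(23) → 42
combine et(24), 29 → 53
combine 42, 53 → 95
Huffman total = 9 + 19 + 29 + 42 + 53 + 95 = 247 bits.
Saving = 285 − 247 = 38 bits.

38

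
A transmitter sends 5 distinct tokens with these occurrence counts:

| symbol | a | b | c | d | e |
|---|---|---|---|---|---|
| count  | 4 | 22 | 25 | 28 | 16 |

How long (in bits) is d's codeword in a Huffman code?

Huffman merges, smallest pair first:
merge a(4) and e(16): 20
merge 20 and b(22): 42
merge c(25) and d(28): 53
merge 42 and 53: 95
The subtree containing d is merged 2 times, so code length = 2.

2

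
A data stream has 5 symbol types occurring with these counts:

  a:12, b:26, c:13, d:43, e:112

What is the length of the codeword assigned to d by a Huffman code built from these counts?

2

Huffman merges, smallest pair first:
a(12) + c(13) → 25
25 + b(26) → 51
d(43) + 51 → 94
94 + e(112) → 206
d sits 2 levels below the root, so its codeword is 2 bits.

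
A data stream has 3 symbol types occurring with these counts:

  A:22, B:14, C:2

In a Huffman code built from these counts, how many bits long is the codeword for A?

Build the tree from the bottom:
combine C(2), B(14) → 16
combine 16, A(22) → 38
A is merged only at the final step, so code length = 1.

1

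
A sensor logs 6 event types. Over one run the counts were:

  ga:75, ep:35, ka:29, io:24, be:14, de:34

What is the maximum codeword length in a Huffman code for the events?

4

Merge the two lowest-weight nodes at each step:
combine be(14), io(24) → 38
combine ka(29), de(34) → 63
combine ep(35), 38 → 73
combine 63, 73 → 136
combine ga(75), 136 → 211
The first pair merged (be, io) ends up deepest, at depth 4.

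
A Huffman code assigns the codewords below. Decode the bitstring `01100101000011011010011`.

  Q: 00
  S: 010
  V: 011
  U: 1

Read left to right; each codeword is recognised as soon as it completes (prefix code):
  011→V | 00→Q | 1→U | 010→S | 00→Q | 011→V | 011→V | 010→S | 011→V
Decoded message: VQUSQVVSV

VQUSQVVSV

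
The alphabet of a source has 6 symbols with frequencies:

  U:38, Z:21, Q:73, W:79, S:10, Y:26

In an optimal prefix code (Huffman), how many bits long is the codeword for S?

Repeatedly merge the two smallest:
combine S(10), Z(21) → 31
combine Y(26), 31 → 57
combine U(38), 57 → 95
combine Q(73), W(79) → 152
combine 95, 152 → 247
S's leaf is at depth 4, giving a 4-bit codeword.

4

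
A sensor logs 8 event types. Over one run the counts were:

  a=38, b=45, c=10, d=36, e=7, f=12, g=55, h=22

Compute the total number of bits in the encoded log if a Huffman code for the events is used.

621

Build the Huffman tree bottom-up:
combine e(7), c(10) → 17
combine f(12), 17 → 29
combine h(22), 29 → 51
combine d(36), a(38) → 74
combine b(45), 51 → 96
combine g(55), 74 → 129
combine 96, 129 → 225
The encoded length is the sum of every internal node's weight: 17 + 29 + 51 + 74 + 96 + 129 + 225 = 621 bits.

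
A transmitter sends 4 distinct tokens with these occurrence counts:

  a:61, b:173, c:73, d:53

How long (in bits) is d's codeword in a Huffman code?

3

Repeatedly merge the two smallest:
combine d(53), a(61) → 114
combine c(73), 114 → 187
combine b(173), 187 → 360
d's leaf is at depth 3, giving a 3-bit codeword.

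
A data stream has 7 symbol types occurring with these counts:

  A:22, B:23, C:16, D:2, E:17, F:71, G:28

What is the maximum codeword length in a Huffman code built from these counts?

5

Merge the two lowest-weight nodes at each step:
D(2) + C(16) → 18
E(17) + 18 → 35
A(22) + B(23) → 45
G(28) + 35 → 63
45 + 63 → 108
F(71) + 108 → 179
Maximum depth reached is 5.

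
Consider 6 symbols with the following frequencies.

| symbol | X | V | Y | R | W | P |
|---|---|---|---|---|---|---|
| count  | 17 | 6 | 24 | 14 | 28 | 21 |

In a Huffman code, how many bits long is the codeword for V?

4

Huffman merges, smallest pair first:
V(6) + R(14) → 20
X(17) + 20 → 37
P(21) + Y(24) → 45
W(28) + 37 → 65
45 + 65 → 110
V's leaf is at depth 4, giving a 4-bit codeword.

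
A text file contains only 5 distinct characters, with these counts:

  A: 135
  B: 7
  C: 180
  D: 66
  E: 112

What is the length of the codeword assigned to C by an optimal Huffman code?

2

Huffman merges, smallest pair first:
combine B(7), D(66) → 73
combine 73, E(112) → 185
combine A(135), C(180) → 315
combine 185, 315 → 500
The subtree containing C is merged 2 times, so code length = 2.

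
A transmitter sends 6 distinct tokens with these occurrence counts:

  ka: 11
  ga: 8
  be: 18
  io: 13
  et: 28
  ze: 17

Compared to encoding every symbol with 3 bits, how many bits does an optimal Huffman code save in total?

46

Fixed-length: 3 bits × 95 symbols = 285 bits.
Huffman merges:
merge ga(8) and ka(11): 19
merge io(13) and ze(17): 30
merge be(18) and 19: 37
merge et(28) and 30: 58
merge 37 and 58: 95
Huffman total = 19 + 30 + 37 + 58 + 95 = 239 bits.
Saving = 285 − 239 = 46 bits.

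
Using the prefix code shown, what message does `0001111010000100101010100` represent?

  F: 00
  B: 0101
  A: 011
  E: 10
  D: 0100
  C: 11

FACDFEBBF

Read left to right; each codeword is recognised as soon as it completes (prefix code):
  00→F | 011→A | 11→C | 0100→D | 00→F | 10→E | 0101→B | 0101→B | 00→F
Decoded message: FACDFEBBF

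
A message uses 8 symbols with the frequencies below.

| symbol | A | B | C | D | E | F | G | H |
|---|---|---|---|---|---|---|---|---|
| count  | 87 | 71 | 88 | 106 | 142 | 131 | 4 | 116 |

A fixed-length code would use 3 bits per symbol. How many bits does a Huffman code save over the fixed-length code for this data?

Fixed-length: 3 bits × 745 symbols = 2235 bits.
Huffman merges:
combine G(4), B(71) → 75
combine 75, A(87) → 162
combine C(88), D(106) → 194
combine H(116), F(131) → 247
combine E(142), 162 → 304
combine 194, 247 → 441
combine 304, 441 → 745
Huffman total = 75 + 162 + 194 + 247 + 304 + 441 + 745 = 2168 bits.
Saving = 2235 − 2168 = 67 bits.

67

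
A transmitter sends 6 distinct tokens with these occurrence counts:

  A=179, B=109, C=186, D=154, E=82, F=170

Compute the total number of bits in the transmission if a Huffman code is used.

2275

Build the Huffman tree bottom-up:
combine E(82), B(109) → 191
combine D(154), F(170) → 324
combine A(179), C(186) → 365
combine 191, 324 → 515
combine 365, 515 → 880
The encoded length is the sum of every internal node's weight: 191 + 324 + 365 + 515 + 880 = 2275 bits.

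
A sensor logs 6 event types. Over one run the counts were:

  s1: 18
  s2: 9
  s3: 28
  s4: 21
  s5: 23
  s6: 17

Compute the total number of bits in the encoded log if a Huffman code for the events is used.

Greedily combine the two least-frequent nodes:
s2(9) + s6(17) → 26
s1(18) + s4(21) → 39
s5(23) + 26 → 49
s3(28) + 39 → 67
49 + 67 → 116
Each symbol's bit-cost is frequency × depth; summing gives 297 bits (equivalently 26 + 39 + 49 + 67 + 116).

297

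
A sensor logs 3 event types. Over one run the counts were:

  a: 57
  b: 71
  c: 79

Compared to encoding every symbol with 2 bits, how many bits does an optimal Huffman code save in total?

Fixed-length: 2 bits × 207 symbols = 414 bits.
Huffman merges:
combine a(57), b(71) → 128
combine c(79), 128 → 207
Huffman total = 128 + 207 = 335 bits.
Saving = 414 − 335 = 79 bits.

79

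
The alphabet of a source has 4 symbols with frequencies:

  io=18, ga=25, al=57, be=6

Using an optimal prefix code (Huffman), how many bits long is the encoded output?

Build the Huffman tree bottom-up:
merge be(6) and io(18): 24
merge 24 and ga(25): 49
merge 49 and al(57): 106
Total encoded bits = sum of merged weights = 24 + 49 + 106 = 179.

179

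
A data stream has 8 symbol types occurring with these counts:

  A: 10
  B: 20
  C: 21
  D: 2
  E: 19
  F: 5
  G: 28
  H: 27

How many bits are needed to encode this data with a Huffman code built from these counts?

365

Build the Huffman tree bottom-up:
D(2) + F(5) → 7
7 + A(10) → 17
17 + E(19) → 36
B(20) + C(21) → 41
H(27) + G(28) → 55
36 + 41 → 77
55 + 77 → 132
Each symbol's bit-cost is frequency × depth; summing gives 365 bits (equivalently 7 + 17 + 36 + 41 + 55 + 77 + 132).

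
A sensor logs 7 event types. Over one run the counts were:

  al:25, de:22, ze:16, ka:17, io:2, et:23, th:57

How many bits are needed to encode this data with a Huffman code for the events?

422

Build the Huffman tree bottom-up:
merge io(2) and ze(16): 18
merge ka(17) and 18: 35
merge de(22) and et(23): 45
merge al(25) and 35: 60
merge 45 and th(57): 102
merge 60 and 102: 162
Each symbol's bit-cost is frequency × depth; summing gives 422 bits (equivalently 18 + 35 + 45 + 60 + 102 + 162).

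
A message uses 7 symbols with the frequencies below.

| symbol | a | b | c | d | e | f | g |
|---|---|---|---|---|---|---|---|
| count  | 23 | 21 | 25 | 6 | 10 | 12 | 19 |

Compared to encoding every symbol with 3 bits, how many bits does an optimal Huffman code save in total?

Fixed-length: 3 bits × 116 symbols = 348 bits.
Huffman merges:
merge d(6) and e(10): 16
merge f(12) and 16: 28
merge g(19) and b(21): 40
merge a(23) and c(25): 48
merge 28 and 40: 68
merge 48 and 68: 116
Huffman total = 16 + 28 + 40 + 48 + 68 + 116 = 316 bits.
Saving = 348 − 316 = 32 bits.

32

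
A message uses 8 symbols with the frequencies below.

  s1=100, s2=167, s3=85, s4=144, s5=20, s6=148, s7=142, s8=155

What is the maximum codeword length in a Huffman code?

4

Merge the two lowest-weight nodes at each step:
merge s5(20) and s3(85): 105
merge s1(100) and 105: 205
merge s7(142) and s4(144): 286
merge s6(148) and s8(155): 303
merge s2(167) and 205: 372
merge 286 and 303: 589
merge 372 and 589: 961
Maximum depth reached is 4.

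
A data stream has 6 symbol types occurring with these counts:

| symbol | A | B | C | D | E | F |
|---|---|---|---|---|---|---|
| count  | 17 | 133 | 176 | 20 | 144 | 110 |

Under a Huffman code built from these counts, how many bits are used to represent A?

4

Repeatedly merge the two smallest:
combine A(17), D(20) → 37
combine 37, F(110) → 147
combine B(133), E(144) → 277
combine 147, C(176) → 323
combine 277, 323 → 600
A's leaf is at depth 4, giving a 4-bit codeword.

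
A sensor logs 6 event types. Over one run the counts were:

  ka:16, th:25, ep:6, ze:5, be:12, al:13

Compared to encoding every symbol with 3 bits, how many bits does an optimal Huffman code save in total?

43

Fixed-length: 3 bits × 77 symbols = 231 bits.
Huffman merges:
combine ze(5), ep(6) → 11
combine 11, be(12) → 23
combine al(13), ka(16) → 29
combine 23, th(25) → 48
combine 29, 48 → 77
Huffman total = 11 + 23 + 29 + 48 + 77 = 188 bits.
Saving = 231 − 188 = 43 bits.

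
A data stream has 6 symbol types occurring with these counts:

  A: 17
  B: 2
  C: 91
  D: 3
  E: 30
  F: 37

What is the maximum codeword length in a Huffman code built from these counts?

5

Merge the two lowest-weight nodes at each step:
combine B(2), D(3) → 5
combine 5, A(17) → 22
combine 22, E(30) → 52
combine F(37), 52 → 89
combine 89, C(91) → 180
Maximum depth reached is 5.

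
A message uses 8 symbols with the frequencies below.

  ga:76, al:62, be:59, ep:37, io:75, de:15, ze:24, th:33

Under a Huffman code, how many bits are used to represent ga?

Build the tree from the bottom:
de(15) + ze(24) → 39
th(33) + ep(37) → 70
39 + be(59) → 98
al(62) + 70 → 132
io(75) + ga(76) → 151
98 + 132 → 230
151 + 230 → 381
The subtree containing ga is merged 2 times, so code length = 2.

2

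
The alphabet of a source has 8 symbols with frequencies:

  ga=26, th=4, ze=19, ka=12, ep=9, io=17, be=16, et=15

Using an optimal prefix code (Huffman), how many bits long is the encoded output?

Build the Huffman tree bottom-up:
th(4) + ep(9) → 13
ka(12) + 13 → 25
et(15) + be(16) → 31
io(17) + ze(19) → 36
25 + ga(26) → 51
31 + 36 → 67
51 + 67 → 118
The encoded length is the sum of every internal node's weight: 13 + 25 + 31 + 36 + 51 + 67 + 118 = 341 bits.

341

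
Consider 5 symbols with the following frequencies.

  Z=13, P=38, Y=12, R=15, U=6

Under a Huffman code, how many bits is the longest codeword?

Merge the two lowest-weight nodes at each step:
U(6) + Y(12) → 18
Z(13) + R(15) → 28
18 + 28 → 46
P(38) + 46 → 84
Maximum depth reached is 3.

3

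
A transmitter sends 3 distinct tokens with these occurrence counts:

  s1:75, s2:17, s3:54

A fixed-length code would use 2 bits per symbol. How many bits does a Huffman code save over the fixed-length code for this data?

75

Fixed-length: 2 bits × 146 symbols = 292 bits.
Huffman merges:
merge s2(17) and s3(54): 71
merge 71 and s1(75): 146
Huffman total = 71 + 146 = 217 bits.
Saving = 292 − 217 = 75 bits.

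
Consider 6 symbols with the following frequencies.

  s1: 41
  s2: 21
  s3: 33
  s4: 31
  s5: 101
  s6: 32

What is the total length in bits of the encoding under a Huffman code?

627

Greedily combine the two least-frequent nodes:
s2(21) + s4(31) → 52
s6(32) + s3(33) → 65
s1(41) + 52 → 93
65 + 93 → 158
s5(101) + 158 → 259
Each symbol's bit-cost is frequency × depth; summing gives 627 bits (equivalently 52 + 65 + 93 + 158 + 259).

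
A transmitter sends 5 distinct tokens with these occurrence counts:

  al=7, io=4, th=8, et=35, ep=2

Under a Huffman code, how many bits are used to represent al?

3

Repeatedly merge the two smallest:
ep(2) + io(4) → 6
6 + al(7) → 13
th(8) + 13 → 21
21 + et(35) → 56
al's leaf is at depth 3, giving a 3-bit codeword.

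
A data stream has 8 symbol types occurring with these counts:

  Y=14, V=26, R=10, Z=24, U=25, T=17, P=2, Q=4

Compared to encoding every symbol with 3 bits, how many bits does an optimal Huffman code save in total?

Fixed-length: 3 bits × 122 symbols = 366 bits.
Huffman merges:
P(2) + Q(4) → 6
6 + R(10) → 16
Y(14) + 16 → 30
T(17) + Z(24) → 41
U(25) + V(26) → 51
30 + 41 → 71
51 + 71 → 122
Huffman total = 6 + 16 + 30 + 41 + 51 + 71 + 122 = 337 bits.
Saving = 366 − 337 = 29 bits.

29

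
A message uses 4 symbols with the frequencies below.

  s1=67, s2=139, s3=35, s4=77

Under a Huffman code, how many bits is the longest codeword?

Merge the two lowest-weight nodes at each step:
merge s3(35) and s1(67): 102
merge s4(77) and 102: 179
merge s2(139) and 179: 318
Maximum depth reached is 3.

3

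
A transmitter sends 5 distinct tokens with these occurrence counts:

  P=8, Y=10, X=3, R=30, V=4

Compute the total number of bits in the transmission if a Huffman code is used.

Build the Huffman tree bottom-up:
merge X(3) and V(4): 7
merge 7 and P(8): 15
merge Y(10) and 15: 25
merge 25 and R(30): 55
Total encoded bits = sum of merged weights = 7 + 15 + 25 + 55 = 102.

102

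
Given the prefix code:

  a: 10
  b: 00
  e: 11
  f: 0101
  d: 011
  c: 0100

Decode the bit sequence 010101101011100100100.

fdfebac

Read left to right; each codeword is recognised as soon as it completes (prefix code):
  0101→f | 011→d | 0101→f | 11→e | 00→b | 10→a | 0100→c
Decoded message: fdfebac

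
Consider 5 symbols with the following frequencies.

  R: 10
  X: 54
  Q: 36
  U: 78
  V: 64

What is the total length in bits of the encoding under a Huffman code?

Merge the two smallest weights repeatedly:
R(10) + Q(36) → 46
46 + X(54) → 100
V(64) + U(78) → 142
100 + 142 → 242
Each symbol's bit-cost is frequency × depth; summing gives 530 bits (equivalently 46 + 100 + 142 + 242).

530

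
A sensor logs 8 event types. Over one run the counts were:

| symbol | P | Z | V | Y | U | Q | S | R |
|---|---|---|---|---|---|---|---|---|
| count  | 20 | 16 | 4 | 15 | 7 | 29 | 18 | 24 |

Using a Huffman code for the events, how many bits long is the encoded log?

381

Greedily combine the two least-frequent nodes:
V(4) + U(7) → 11
11 + Y(15) → 26
Z(16) + S(18) → 34
P(20) + R(24) → 44
26 + Q(29) → 55
34 + 44 → 78
55 + 78 → 133
Total encoded bits = sum of merged weights = 11 + 26 + 34 + 44 + 55 + 78 + 133 = 381.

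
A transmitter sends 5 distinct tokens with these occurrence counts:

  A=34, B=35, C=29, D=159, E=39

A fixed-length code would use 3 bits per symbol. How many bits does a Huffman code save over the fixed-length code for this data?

318

Fixed-length: 3 bits × 296 symbols = 888 bits.
Huffman merges:
combine C(29), A(34) → 63
combine B(35), E(39) → 74
combine 63, 74 → 137
combine 137, D(159) → 296
Huffman total = 63 + 74 + 137 + 296 = 570 bits.
Saving = 888 − 570 = 318 bits.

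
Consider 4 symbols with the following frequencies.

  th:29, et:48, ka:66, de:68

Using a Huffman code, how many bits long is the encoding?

422

Build the Huffman tree bottom-up:
merge th(29) and et(48): 77
merge ka(66) and de(68): 134
merge 77 and 134: 211
The encoded length is the sum of every internal node's weight: 77 + 134 + 211 = 422 bits.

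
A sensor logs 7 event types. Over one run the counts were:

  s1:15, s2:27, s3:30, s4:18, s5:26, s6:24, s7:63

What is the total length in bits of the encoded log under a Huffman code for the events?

Merge the two smallest weights repeatedly:
s1(15) + s4(18) → 33
s6(24) + s5(26) → 50
s2(27) + s3(30) → 57
33 + 50 → 83
57 + s7(63) → 120
83 + 120 → 203
The encoded length is the sum of every internal node's weight: 33 + 50 + 57 + 83 + 120 + 203 = 546 bits.

546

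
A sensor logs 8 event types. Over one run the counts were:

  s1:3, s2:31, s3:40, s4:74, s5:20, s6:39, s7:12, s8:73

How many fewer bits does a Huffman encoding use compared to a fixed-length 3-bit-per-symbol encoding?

97

Fixed-length: 3 bits × 292 symbols = 876 bits.
Huffman merges:
combine s1(3), s7(12) → 15
combine 15, s5(20) → 35
combine s2(31), 35 → 66
combine s6(39), s3(40) → 79
combine 66, s8(73) → 139
combine s4(74), 79 → 153
combine 139, 153 → 292
Huffman total = 15 + 35 + 66 + 79 + 139 + 153 + 292 = 779 bits.
Saving = 876 − 779 = 97 bits.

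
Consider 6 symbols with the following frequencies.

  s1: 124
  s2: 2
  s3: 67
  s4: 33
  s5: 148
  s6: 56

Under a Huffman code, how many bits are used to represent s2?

4

Repeatedly merge the two smallest:
combine s2(2), s4(33) → 35
combine 35, s6(56) → 91
combine s3(67), 91 → 158
combine s1(124), s5(148) → 272
combine 158, 272 → 430
s2 sits 4 levels below the root, so its codeword is 4 bits.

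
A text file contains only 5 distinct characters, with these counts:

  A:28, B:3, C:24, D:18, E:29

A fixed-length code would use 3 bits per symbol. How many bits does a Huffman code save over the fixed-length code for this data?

81

Fixed-length: 3 bits × 102 symbols = 306 bits.
Huffman merges:
B(3) + D(18) → 21
21 + C(24) → 45
A(28) + E(29) → 57
45 + 57 → 102
Huffman total = 21 + 45 + 57 + 102 = 225 bits.
Saving = 306 − 225 = 81 bits.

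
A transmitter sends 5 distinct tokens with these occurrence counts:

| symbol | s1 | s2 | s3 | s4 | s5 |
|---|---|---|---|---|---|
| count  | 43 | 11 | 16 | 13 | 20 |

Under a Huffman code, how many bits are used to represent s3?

Huffman merges, smallest pair first:
merge s2(11) and s4(13): 24
merge s3(16) and s5(20): 36
merge 24 and 36: 60
merge s1(43) and 60: 103
The subtree containing s3 is merged 3 times, so code length = 3.

3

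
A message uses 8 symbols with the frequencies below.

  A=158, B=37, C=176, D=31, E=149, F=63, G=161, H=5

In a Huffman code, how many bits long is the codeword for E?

3

Huffman merges, smallest pair first:
combine H(5), D(31) → 36
combine 36, B(37) → 73
combine F(63), 73 → 136
combine 136, E(149) → 285
combine A(158), G(161) → 319
combine C(176), 285 → 461
combine 319, 461 → 780
The subtree containing E is merged 3 times, so code length = 3.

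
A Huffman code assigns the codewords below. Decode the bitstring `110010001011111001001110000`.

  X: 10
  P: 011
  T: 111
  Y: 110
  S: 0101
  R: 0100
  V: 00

Read left to right; each codeword is recognised as soon as it completes (prefix code):
  110→Y | 0100→R | 0101→S | 111→T | 10→X | 0100→R | 111→T | 00→V | 00→V
Decoded message: YRSTXRTVV

YRSTXRTVV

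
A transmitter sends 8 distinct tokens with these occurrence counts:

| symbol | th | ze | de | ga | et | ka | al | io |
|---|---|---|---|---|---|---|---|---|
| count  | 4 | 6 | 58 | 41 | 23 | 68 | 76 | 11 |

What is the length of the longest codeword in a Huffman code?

6

Merge the two lowest-weight nodes at each step:
combine th(4), ze(6) → 10
combine 10, io(11) → 21
combine 21, et(23) → 44
combine ga(41), 44 → 85
combine de(58), ka(68) → 126
combine al(76), 85 → 161
combine 126, 161 → 287
The rarest symbols sit at the bottom; the longest codeword is 6 bits.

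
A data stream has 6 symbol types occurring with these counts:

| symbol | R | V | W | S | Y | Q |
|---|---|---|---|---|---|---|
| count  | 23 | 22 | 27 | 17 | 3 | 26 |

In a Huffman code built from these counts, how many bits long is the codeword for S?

Huffman merges, smallest pair first:
merge Y(3) and S(17): 20
merge 20 and V(22): 42
merge R(23) and Q(26): 49
merge W(27) and 42: 69
merge 49 and 69: 118
S sits 4 levels below the root, so its codeword is 4 bits.

4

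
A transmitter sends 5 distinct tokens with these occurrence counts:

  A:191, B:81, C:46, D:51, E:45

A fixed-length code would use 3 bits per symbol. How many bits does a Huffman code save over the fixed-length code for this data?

Fixed-length: 3 bits × 414 symbols = 1242 bits.
Huffman merges:
E(45) + C(46) → 91
D(51) + B(81) → 132
91 + 132 → 223
A(191) + 223 → 414
Huffman total = 91 + 132 + 223 + 414 = 860 bits.
Saving = 1242 − 860 = 382 bits.

382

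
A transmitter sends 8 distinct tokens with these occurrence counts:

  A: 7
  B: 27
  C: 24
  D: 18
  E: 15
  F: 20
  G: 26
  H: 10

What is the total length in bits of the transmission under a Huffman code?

431

Build the Huffman tree bottom-up:
merge A(7) and H(10): 17
merge E(15) and 17: 32
merge D(18) and F(20): 38
merge C(24) and G(26): 50
merge B(27) and 32: 59
merge 38 and 50: 88
merge 59 and 88: 147
Each symbol's bit-cost is frequency × depth; summing gives 431 bits (equivalently 17 + 32 + 38 + 50 + 59 + 88 + 147).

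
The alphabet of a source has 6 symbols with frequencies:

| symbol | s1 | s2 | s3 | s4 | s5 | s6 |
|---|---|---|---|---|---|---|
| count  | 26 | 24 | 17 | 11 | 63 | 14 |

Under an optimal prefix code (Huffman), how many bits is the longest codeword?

4

Merge the two lowest-weight nodes at each step:
merge s4(11) and s6(14): 25
merge s3(17) and s2(24): 41
merge 25 and s1(26): 51
merge 41 and 51: 92
merge s5(63) and 92: 155
The rarest symbols sit at the bottom; the longest codeword is 4 bits.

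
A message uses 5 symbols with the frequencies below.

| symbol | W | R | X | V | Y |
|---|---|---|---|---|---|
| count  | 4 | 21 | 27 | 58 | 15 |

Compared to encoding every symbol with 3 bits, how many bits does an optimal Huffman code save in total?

124

Fixed-length: 3 bits × 125 symbols = 375 bits.
Huffman merges:
merge W(4) and Y(15): 19
merge 19 and R(21): 40
merge X(27) and 40: 67
merge V(58) and 67: 125
Huffman total = 19 + 40 + 67 + 125 = 251 bits.
Saving = 375 − 251 = 124 bits.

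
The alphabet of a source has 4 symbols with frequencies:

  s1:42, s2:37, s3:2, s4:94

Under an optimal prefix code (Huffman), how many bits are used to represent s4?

1

Build the tree from the bottom:
s3(2) + s2(37) → 39
39 + s1(42) → 81
81 + s4(94) → 175
s4 sits one level below the root: a 1-bit codeword.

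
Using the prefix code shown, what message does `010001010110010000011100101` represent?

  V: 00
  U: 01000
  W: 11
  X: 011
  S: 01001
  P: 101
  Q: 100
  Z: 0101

Read left to right; each codeword is recognised as soon as it completes (prefix code):
  01000→U | 101→P | 011→X | 00→V | 100→Q | 00→V | 011→X | 100→Q | 101→P
Decoded message: UPXVQVXQP

UPXVQVXQP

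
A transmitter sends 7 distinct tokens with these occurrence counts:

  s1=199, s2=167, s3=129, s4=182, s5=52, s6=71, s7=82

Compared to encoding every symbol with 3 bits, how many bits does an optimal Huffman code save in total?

258

Fixed-length: 3 bits × 882 symbols = 2646 bits.
Huffman merges:
combine s5(52), s6(71) → 123
combine s7(82), 123 → 205
combine s3(129), s2(167) → 296
combine s4(182), s1(199) → 381
combine 205, 296 → 501
combine 381, 501 → 882
Huffman total = 123 + 205 + 296 + 381 + 501 + 882 = 2388 bits.
Saving = 2646 − 2388 = 258 bits.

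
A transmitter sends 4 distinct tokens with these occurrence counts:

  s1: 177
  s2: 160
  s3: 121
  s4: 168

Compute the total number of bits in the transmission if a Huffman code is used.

Greedily combine the two least-frequent nodes:
combine s3(121), s2(160) → 281
combine s4(168), s1(177) → 345
combine 281, 345 → 626
The encoded length is the sum of every internal node's weight: 281 + 345 + 626 = 1252 bits.

1252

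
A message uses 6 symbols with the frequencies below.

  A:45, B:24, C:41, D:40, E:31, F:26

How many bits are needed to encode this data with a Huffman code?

Greedily combine the two least-frequent nodes:
merge B(24) and F(26): 50
merge E(31) and D(40): 71
merge C(41) and A(45): 86
merge 50 and 71: 121
merge 86 and 121: 207
Each symbol's bit-cost is frequency × depth; summing gives 535 bits (equivalently 50 + 71 + 86 + 121 + 207).

535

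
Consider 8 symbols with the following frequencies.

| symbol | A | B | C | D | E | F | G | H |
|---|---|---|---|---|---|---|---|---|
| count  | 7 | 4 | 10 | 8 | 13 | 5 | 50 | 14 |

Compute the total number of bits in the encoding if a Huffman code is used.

276

Greedily combine the two least-frequent nodes:
combine B(4), F(5) → 9
combine A(7), D(8) → 15
combine 9, C(10) → 19
combine E(13), H(14) → 27
combine 15, 19 → 34
combine 27, 34 → 61
combine G(50), 61 → 111
The encoded length is the sum of every internal node's weight: 9 + 15 + 19 + 27 + 34 + 61 + 111 = 276 bits.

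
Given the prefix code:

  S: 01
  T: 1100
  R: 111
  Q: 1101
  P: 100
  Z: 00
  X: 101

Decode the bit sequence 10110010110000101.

XPXPZX

Read left to right; each codeword is recognised as soon as it completes (prefix code):
  101→X | 100→P | 101→X | 100→P | 00→Z | 101→X
Decoded message: XPXPZX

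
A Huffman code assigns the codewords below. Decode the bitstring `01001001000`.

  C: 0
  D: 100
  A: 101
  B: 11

Read left to right; each codeword is recognised as soon as it completes (prefix code):
  0→C | 100→D | 100→D | 100→D | 0→C
Decoded message: CDDDC

CDDDC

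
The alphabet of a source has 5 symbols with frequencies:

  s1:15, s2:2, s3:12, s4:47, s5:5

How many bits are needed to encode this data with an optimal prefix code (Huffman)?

Greedily combine the two least-frequent nodes:
combine s2(2), s5(5) → 7
combine 7, s3(12) → 19
combine s1(15), 19 → 34
combine 34, s4(47) → 81
Each symbol's bit-cost is frequency × depth; summing gives 141 bits (equivalently 7 + 19 + 34 + 81).

141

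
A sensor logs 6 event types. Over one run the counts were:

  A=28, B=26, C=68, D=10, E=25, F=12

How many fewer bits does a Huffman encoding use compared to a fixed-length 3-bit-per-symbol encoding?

Fixed-length: 3 bits × 169 symbols = 507 bits.
Huffman merges:
D(10) + F(12) → 22
22 + E(25) → 47
B(26) + A(28) → 54
47 + 54 → 101
C(68) + 101 → 169
Huffman total = 22 + 47 + 54 + 101 + 169 = 393 bits.
Saving = 507 − 393 = 114 bits.

114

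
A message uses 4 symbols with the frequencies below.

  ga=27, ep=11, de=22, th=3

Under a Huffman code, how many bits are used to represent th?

3

Repeatedly merge the two smallest:
th(3) + ep(11) → 14
14 + de(22) → 36
ga(27) + 36 → 63
th sits 3 levels below the root, so its codeword is 3 bits.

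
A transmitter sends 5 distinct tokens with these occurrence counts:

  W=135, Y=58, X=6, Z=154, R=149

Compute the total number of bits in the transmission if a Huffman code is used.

1068

Greedily combine the two least-frequent nodes:
X(6) + Y(58) → 64
64 + W(135) → 199
R(149) + Z(154) → 303
199 + 303 → 502
The encoded length is the sum of every internal node's weight: 64 + 199 + 303 + 502 = 1068 bits.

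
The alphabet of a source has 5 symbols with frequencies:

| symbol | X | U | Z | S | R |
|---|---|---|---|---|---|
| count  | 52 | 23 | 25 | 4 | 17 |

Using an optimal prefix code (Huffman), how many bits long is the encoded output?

255

Greedily combine the two least-frequent nodes:
merge S(4) and R(17): 21
merge 21 and U(23): 44
merge Z(25) and 44: 69
merge X(52) and 69: 121
Total encoded bits = sum of merged weights = 21 + 44 + 69 + 121 = 255.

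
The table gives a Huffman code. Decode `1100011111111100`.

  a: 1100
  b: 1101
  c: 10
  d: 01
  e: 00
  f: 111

Read left to right; each codeword is recognised as soon as it completes (prefix code):
  1100→a | 01→d | 111→f | 111→f | 1100→a
Decoded message: adffa

adffa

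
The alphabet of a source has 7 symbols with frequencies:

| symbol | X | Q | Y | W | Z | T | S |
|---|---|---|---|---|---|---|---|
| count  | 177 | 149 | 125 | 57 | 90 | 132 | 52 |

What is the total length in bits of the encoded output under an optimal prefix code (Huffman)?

2129

Build the Huffman tree bottom-up:
merge S(52) and W(57): 109
merge Z(90) and 109: 199
merge Y(125) and T(132): 257
merge Q(149) and X(177): 326
merge 199 and 257: 456
merge 326 and 456: 782
Total encoded bits = sum of merged weights = 109 + 199 + 257 + 326 + 456 + 782 = 2129.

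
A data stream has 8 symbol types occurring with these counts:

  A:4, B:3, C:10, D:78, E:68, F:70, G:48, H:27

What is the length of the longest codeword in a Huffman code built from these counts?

6

Merge the two lowest-weight nodes at each step:
merge B(3) and A(4): 7
merge 7 and C(10): 17
merge 17 and H(27): 44
merge 44 and G(48): 92
merge E(68) and F(70): 138
merge D(78) and 92: 170
merge 138 and 170: 308
Maximum depth reached is 6.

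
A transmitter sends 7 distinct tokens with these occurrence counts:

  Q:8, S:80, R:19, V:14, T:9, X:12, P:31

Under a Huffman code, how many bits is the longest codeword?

4

Merge the two lowest-weight nodes at each step:
merge Q(8) and T(9): 17
merge X(12) and V(14): 26
merge 17 and R(19): 36
merge 26 and P(31): 57
merge 36 and 57: 93
merge S(80) and 93: 173
Maximum depth reached is 4.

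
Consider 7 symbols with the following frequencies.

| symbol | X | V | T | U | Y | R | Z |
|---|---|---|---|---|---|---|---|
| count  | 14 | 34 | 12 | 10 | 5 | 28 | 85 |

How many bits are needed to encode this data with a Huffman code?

Merge the two smallest weights repeatedly:
merge Y(5) and U(10): 15
merge T(12) and X(14): 26
merge 15 and 26: 41
merge R(28) and V(34): 62
merge 41 and 62: 103
merge Z(85) and 103: 188
The encoded length is the sum of every internal node's weight: 15 + 26 + 41 + 62 + 103 + 188 = 435 bits.

435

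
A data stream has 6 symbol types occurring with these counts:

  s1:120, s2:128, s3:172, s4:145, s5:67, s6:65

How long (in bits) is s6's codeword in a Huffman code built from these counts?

3

Build the tree from the bottom:
merge s6(65) and s5(67): 132
merge s1(120) and s2(128): 248
merge 132 and s4(145): 277
merge s3(172) and 248: 420
merge 277 and 420: 697
s6 sits 3 levels below the root, so its codeword is 3 bits.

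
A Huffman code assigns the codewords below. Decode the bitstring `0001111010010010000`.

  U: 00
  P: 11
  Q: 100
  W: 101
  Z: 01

Read left to right; each codeword is recognised as soon as it completes (prefix code):
  00→U | 01→Z | 11→P | 101→W | 00→U | 100→Q | 100→Q | 00→U
Decoded message: UZPWUQQU

UZPWUQQU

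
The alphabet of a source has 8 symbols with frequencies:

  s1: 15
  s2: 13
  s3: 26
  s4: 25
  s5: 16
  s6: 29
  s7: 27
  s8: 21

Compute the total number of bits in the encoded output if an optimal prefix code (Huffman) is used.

515

Build the Huffman tree bottom-up:
s2(13) + s1(15) → 28
s5(16) + s8(21) → 37
s4(25) + s3(26) → 51
s7(27) + 28 → 55
s6(29) + 37 → 66
51 + 55 → 106
66 + 106 → 172
Each symbol's bit-cost is frequency × depth; summing gives 515 bits (equivalently 28 + 37 + 51 + 55 + 66 + 106 + 172).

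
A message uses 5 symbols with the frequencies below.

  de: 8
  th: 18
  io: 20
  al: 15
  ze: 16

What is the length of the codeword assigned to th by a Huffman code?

Build the tree from the bottom:
de(8) + al(15) → 23
ze(16) + th(18) → 34
io(20) + 23 → 43
34 + 43 → 77
th sits 2 levels below the root, so its codeword is 2 bits.

2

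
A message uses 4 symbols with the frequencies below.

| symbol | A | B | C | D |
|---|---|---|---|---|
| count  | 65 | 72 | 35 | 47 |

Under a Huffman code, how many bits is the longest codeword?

2

Merge the two lowest-weight nodes at each step:
C(35) + D(47) → 82
A(65) + B(72) → 137
82 + 137 → 219
Maximum depth reached is 2.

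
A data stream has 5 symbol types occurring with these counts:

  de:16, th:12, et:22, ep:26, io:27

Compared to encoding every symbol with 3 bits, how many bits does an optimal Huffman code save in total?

75

Fixed-length: 3 bits × 103 symbols = 309 bits.
Huffman merges:
merge th(12) and de(16): 28
merge et(22) and ep(26): 48
merge io(27) and 28: 55
merge 48 and 55: 103
Huffman total = 28 + 48 + 55 + 103 = 234 bits.
Saving = 309 − 234 = 75 bits.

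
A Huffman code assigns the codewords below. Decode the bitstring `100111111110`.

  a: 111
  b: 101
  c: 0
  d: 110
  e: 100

Read left to right; each codeword is recognised as soon as it completes (prefix code):
  100→e | 111→a | 111→a | 110→d
Decoded message: eaad

eaad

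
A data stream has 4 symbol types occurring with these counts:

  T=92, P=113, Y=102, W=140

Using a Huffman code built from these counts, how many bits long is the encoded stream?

894

Build the Huffman tree bottom-up:
T(92) + Y(102) → 194
P(113) + W(140) → 253
194 + 253 → 447
The encoded length is the sum of every internal node's weight: 194 + 253 + 447 = 894 bits.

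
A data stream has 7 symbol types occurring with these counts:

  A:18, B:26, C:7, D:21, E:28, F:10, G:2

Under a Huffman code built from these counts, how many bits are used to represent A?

3

Huffman merges, smallest pair first:
merge G(2) and C(7): 9
merge 9 and F(10): 19
merge A(18) and 19: 37
merge D(21) and B(26): 47
merge E(28) and 37: 65
merge 47 and 65: 112
A sits 3 levels below the root, so its codeword is 3 bits.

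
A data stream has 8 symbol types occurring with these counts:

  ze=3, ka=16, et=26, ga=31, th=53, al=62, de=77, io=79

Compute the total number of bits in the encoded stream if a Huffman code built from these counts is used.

949

Greedily combine the two least-frequent nodes:
merge ze(3) and ka(16): 19
merge 19 and et(26): 45
merge ga(31) and 45: 76
merge th(53) and al(62): 115
merge 76 and de(77): 153
merge io(79) and 115: 194
merge 153 and 194: 347
Each symbol's bit-cost is frequency × depth; summing gives 949 bits (equivalently 19 + 45 + 76 + 115 + 153 + 194 + 347).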